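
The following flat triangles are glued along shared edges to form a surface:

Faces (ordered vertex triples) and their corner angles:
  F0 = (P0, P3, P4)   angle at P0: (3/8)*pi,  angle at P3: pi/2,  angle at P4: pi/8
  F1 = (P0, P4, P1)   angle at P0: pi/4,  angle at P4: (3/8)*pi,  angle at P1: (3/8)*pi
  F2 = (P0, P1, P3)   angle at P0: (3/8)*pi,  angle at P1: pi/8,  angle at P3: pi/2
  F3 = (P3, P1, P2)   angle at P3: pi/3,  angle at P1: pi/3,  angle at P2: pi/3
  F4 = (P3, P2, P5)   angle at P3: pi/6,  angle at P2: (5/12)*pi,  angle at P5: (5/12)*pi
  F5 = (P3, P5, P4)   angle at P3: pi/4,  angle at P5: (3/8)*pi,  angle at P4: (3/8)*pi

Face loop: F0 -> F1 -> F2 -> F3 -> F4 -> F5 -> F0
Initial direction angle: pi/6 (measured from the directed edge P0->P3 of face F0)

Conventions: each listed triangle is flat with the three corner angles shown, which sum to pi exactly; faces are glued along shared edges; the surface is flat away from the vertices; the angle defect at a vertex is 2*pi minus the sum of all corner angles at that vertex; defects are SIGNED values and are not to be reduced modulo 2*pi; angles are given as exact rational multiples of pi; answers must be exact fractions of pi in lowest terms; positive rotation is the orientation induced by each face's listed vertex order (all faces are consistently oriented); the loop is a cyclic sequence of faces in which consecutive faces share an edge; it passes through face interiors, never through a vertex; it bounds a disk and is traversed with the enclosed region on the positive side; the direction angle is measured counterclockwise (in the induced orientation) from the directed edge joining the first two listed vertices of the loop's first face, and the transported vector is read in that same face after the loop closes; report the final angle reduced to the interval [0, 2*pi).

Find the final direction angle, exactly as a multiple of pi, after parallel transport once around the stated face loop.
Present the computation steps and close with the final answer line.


enclosed vertex P0: corner angles sum to pi, defect = 2*pi - pi = pi
enclosed vertex P3: corner angles sum to (7/4)*pi, defect = 2*pi - (7/4)*pi = pi/4
the final direction is the initial angle plus the enclosed defects, taken mod 2*pi in the induced orientation
final angle = pi/6 + (5/4)*pi = (17/12)*pi (mod 2*pi)

Answer: final direction angle = (17/12)*pi


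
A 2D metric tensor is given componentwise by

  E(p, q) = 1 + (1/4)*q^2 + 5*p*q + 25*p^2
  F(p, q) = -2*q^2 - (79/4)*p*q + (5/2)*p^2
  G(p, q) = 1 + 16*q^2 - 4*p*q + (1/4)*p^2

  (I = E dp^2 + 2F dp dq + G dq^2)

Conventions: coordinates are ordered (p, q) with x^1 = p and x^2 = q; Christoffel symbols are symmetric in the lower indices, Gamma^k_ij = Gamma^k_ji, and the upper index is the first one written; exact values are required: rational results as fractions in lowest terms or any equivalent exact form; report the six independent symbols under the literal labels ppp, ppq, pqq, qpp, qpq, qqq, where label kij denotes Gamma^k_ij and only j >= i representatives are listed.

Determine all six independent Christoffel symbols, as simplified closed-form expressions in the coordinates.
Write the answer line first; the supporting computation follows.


Answer: Gamma_ppp = (100*p + 10*q)/(101*p^2 + 4*p*q + 65*q^2 + 4), Gamma_ppq = (10*p + q)/(101*p^2 + 4*p*q + 65*q^2 + 4), Gamma_pqq = (-80*p - 8*q)/(101*p^2 + 4*p*q + 65*q^2 + 4), Gamma_qpp = (10*p - 80*q)/(101*p^2 + 4*p*q + 65*q^2 + 4), Gamma_qpq = (p - 8*q)/(101*p^2 + 4*p*q + 65*q^2 + 4), Gamma_qqq = (-8*p + 64*q)/(101*p^2 + 4*p*q + 65*q^2 + 4)

E = 1 + (1/4)*q^2 + 5*p*q + 25*p^2; F = -2*q^2 - (79/4)*p*q + (5/2)*p^2; G = 1 + 16*q^2 - 4*p*q + (1/4)*p^2
Gamma^k_ij = (1/2) g^{kl} (d_i g_jl + d_j g_il - d_l g_ij), with g^inv = (1/(EG-F^2)) [[G, -F], [-F, E]]
first partials: E_p = 5*q + 50*p, E_q = (1/2)*q + 5*p, F_p = -(79/4)*q + 5*p, F_q = -4*q - (79/4)*p, G_p = -4*q + (1/2)*p, G_q = 32*q - 4*p
D = EG - F^2 = 1 + (65/4)*q^2 + p*q + (101/4)*p^2
expanded: Gamma^p_pp = (G E_p - 2F F_p + F E_q)/(2D), Gamma^p_pq = (G E_q - F G_p)/(2D), Gamma^p_qq = (2G F_q - G G_p - F G_q)/(2D), Gamma^q_pp = (2E F_p - E E_q - F E_p)/(2D), Gamma^q_pq = (E G_p - F E_q)/(2D), Gamma^q_qq = (E G_q - 2F F_q + F G_p)/(2D); substitute and cancel common factors


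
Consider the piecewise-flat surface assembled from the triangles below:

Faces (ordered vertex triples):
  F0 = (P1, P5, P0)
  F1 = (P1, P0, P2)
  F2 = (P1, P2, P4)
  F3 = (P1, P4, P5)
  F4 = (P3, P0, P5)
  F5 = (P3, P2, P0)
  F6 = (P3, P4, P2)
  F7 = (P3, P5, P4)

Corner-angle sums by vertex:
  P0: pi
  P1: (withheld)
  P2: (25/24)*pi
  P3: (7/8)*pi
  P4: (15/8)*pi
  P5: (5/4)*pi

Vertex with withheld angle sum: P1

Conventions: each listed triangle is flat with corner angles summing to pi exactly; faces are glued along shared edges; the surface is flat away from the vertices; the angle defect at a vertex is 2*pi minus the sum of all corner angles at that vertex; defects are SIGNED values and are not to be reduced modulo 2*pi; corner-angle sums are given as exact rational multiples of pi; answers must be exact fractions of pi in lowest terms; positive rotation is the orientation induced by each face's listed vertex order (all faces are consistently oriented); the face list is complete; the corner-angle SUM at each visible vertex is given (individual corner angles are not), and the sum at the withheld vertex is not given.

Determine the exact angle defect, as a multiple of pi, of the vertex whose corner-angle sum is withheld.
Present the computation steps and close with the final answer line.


V = 6, E = 12, F = 8; chi = V - E + F = 2
Gauss-Bonnet: total defect = 2*pi*chi = 4*pi; visible defects sum to (95/24)*pi

Answer: defect(P1) = pi/24


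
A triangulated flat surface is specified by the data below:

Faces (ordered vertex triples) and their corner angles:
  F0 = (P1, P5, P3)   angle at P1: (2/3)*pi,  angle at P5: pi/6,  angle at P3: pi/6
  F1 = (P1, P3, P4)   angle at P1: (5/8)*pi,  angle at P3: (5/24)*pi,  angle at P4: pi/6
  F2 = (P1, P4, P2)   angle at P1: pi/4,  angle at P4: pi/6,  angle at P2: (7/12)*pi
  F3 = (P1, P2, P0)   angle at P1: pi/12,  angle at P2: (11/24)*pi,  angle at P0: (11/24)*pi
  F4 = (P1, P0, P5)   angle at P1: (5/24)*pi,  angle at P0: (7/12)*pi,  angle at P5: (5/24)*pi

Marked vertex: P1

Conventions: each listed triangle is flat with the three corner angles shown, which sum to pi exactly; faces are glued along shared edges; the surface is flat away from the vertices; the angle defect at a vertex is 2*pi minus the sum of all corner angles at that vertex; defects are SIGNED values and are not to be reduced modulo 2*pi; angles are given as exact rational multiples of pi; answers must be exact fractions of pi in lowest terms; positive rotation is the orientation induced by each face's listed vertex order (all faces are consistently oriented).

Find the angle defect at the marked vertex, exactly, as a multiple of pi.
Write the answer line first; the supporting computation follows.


Answer: defect(P1) = pi/6

Sum of corner angles at P1: (11/6)*pi
defect = 2*pi - (11/6)*pi


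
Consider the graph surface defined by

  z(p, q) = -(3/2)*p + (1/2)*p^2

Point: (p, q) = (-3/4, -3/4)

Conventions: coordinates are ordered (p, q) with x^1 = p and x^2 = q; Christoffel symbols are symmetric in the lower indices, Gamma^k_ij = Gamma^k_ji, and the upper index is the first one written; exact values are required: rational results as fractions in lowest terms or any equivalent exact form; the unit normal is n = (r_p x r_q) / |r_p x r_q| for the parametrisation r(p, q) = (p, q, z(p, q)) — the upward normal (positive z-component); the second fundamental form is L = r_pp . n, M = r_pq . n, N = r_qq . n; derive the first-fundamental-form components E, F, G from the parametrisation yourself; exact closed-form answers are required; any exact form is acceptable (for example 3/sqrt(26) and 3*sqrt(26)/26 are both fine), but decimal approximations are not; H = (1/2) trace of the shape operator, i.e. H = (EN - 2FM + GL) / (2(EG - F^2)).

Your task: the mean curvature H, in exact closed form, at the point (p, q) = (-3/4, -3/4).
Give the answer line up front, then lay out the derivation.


Answer: H = 32*sqrt(97)/9409

z_p = -9/4, z_q = 0, z_pp = 1, z_pq = 0, z_qq = 0
E = 97/16, F = 0, G = 1; answer radicand W^2 = 97/16
unnormalised second-form numerators: l = 1, m = 0, n = 0; L = l/sqrt(97/16), and similarly M = m/sqrt(W^2), N = n/sqrt(W^2)
H = (E*n - 2*F*m + G*l) / (2*(EG - F^2)*sqrt(W^2)); E*n - 2*F*m + G*l = 1, EG - F^2 = 97/16, so H = (8/97)/sqrt(97/16)


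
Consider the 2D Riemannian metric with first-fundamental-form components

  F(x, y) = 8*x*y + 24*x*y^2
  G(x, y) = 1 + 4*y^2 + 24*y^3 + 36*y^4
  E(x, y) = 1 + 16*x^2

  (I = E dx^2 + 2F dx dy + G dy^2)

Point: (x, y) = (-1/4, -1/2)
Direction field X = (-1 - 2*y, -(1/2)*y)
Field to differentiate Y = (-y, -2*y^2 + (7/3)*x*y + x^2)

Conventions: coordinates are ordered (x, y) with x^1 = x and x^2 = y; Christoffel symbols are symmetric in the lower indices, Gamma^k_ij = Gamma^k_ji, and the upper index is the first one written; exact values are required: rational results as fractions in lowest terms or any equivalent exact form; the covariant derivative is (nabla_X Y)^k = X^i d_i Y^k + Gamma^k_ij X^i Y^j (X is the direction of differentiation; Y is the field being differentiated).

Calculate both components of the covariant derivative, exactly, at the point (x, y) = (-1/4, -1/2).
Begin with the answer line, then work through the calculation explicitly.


Answer: (nabla_X Y)^x = -17/54, (nabla_X Y)^y = 167/432

E = 2, F = -1/2, G = 5/4 at the point
E_x = -8, E_y = 0, F_x = 2, F_y = 4, G_x = 0, G_y = -4
EG - F^2 = 9/4;  g^inv = (4/9) * [[5/4, 1/2], [1/2, 2]]
first-kind symbols [ij,l] = (1/2)(d_i g_jl + d_j g_il - d_l g_ij): [xx,x] = E_x/2 = -4, [xx,y] = F_x - E_y/2 = 2, [xy,x] = E_y/2 = 0, [xy,y] = G_x/2 = 0, [yy,x] = F_y - G_x/2 = 4, [yy,y] = G_y/2 = -2
Gamma^x_ij = (G*[ij,x] - F*[ij,y])/(EG - F^2), Gamma^y_ij = (E*[ij,y] - F*[ij,x])/(EG - F^2)
Gamma_xxx = -16/9, Gamma_xxy = 0, Gamma_xyy = 16/9, Gamma_yxx = 8/9, Gamma_yxy = 0, Gamma_yyy = -8/9
X = (0, 1/4), Y = (1/2, -7/48) at the point


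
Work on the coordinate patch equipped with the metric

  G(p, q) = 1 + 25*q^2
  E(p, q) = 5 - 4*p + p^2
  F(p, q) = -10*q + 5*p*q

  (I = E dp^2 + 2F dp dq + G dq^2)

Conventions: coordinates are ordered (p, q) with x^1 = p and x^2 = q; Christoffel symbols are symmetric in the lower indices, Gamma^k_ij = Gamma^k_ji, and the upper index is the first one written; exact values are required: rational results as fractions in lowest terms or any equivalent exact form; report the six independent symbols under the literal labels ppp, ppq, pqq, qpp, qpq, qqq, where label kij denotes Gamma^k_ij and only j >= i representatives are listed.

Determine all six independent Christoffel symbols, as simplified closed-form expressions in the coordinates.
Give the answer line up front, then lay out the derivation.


Answer: Gamma_ppp = (p - 2)/(p^2 - 4*p + 25*q^2 + 5), Gamma_ppq = 0, Gamma_pqq = (5*p - 10)/(p^2 - 4*p + 25*q^2 + 5), Gamma_qpp = 5*q/(p^2 - 4*p + 25*q^2 + 5), Gamma_qpq = 0, Gamma_qqq = 25*q/(p^2 - 4*p + 25*q^2 + 5)

E = 5 - 4*p + p^2; F = -10*q + 5*p*q; G = 1 + 25*q^2
Gamma^k_ij = (1/2) g^{kl} (d_i g_jl + d_j g_il - d_l g_ij), with g^inv = (1/(EG-F^2)) [[G, -F], [-F, E]]
first partials: E_p = -4 + 2*p, E_q = 0, F_p = 5*q, F_q = -10 + 5*p, G_p = 0, G_q = 50*q
D = EG - F^2 = 5 - 4*p + 25*q^2 + p^2
expanded: Gamma^p_pp = (G E_p - 2F F_p + F E_q)/(2D), Gamma^p_pq = (G E_q - F G_p)/(2D), Gamma^p_qq = (2G F_q - G G_p - F G_q)/(2D), Gamma^q_pp = (2E F_p - E E_q - F E_p)/(2D), Gamma^q_pq = (E G_p - F E_q)/(2D), Gamma^q_qq = (E G_q - 2F F_q + F G_p)/(2D); substitute and cancel common factors


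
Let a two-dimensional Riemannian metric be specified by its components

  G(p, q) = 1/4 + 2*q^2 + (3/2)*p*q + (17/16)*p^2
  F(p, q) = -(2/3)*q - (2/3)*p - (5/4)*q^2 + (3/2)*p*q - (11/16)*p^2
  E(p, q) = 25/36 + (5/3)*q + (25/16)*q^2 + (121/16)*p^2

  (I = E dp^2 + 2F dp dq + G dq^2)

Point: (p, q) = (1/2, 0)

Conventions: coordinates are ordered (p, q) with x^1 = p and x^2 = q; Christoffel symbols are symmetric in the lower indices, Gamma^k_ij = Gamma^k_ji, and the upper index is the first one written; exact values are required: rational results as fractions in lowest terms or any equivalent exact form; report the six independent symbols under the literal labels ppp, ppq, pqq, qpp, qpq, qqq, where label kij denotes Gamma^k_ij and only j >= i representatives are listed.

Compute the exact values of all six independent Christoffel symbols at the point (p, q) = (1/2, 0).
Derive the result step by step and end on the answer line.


E = 1489/576, F = -97/192, G = 33/64 at the point
E_p = 121/16, E_q = 5/3, F_p = -65/48, F_q = 1/12, G_p = 17/16, G_q = 3/4
EG - F^2 = 2483/2304;  g^inv = (2304/2483) * [[33/64, 97/192], [97/192, 1489/576]]
first-kind symbols [ij,l] = (1/2)(d_i g_jl + d_j g_il - d_l g_ij): [pp,p] = E_p/2 = 121/32, [pp,q] = F_p - E_q/2 = -35/16, [pq,p] = E_q/2 = 5/6, [pq,q] = G_p/2 = 17/32, [qq,p] = F_q - G_p/2 = -43/96, [qq,q] = G_q/2 = 3/8
Gamma^p_ij = (G*[ij,p] - F*[ij,q])/(EG - F^2), Gamma^q_ij = (E*[ij,q] - F*[ij,p])/(EG - F^2)

Answer: Gamma_ppp = 15567/19864, Gamma_ppq = 12867/19864, Gamma_pqq = -765/19864, Gamma_qpp = -69019/19864, Gamma_qpq = 33073/19864, Gamma_qqq = 13697/19864


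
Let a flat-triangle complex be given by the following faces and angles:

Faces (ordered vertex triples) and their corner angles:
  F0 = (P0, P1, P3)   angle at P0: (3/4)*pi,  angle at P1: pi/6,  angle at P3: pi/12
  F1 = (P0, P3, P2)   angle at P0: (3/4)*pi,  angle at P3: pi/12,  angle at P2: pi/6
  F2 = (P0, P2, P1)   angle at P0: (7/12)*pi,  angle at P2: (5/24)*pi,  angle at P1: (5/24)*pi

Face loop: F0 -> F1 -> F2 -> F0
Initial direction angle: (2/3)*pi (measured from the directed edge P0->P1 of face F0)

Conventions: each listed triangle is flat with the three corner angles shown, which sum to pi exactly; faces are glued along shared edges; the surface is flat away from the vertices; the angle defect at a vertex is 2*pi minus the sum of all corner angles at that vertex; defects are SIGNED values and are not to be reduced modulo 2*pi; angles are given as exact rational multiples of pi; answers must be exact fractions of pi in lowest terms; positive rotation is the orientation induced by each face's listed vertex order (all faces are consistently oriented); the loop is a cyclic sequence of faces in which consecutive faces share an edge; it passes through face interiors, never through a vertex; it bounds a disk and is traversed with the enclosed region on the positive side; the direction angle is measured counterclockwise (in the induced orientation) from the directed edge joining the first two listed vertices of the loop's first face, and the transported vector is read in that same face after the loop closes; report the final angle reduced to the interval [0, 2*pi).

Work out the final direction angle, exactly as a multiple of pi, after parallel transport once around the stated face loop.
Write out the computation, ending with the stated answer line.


enclosed vertex P0: corner angles sum to (25/12)*pi, defect = 2*pi - (25/12)*pi = -pi/12
transport around the loop rotates by the sum of enclosed defects; add to the initial angle mod 2*pi
final angle = (2/3)*pi - pi/12 = (7/12)*pi (mod 2*pi)

Answer: final direction angle = (7/12)*pi


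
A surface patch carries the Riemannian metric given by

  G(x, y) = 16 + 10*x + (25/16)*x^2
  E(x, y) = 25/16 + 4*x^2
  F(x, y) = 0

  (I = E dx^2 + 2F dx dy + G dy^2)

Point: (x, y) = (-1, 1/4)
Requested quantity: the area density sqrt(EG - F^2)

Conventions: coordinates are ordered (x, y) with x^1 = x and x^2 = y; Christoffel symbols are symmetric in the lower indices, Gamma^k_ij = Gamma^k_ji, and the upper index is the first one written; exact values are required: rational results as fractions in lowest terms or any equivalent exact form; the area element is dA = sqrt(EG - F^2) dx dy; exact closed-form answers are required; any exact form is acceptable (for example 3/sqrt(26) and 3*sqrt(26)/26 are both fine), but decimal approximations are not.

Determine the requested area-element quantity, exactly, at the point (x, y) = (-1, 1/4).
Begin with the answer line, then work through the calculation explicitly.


Answer: sqrt(EG - F^2) = 11*sqrt(89)/16

E = 89/16, F = 0, G = 121/16; EG - F^2 = 10769/256


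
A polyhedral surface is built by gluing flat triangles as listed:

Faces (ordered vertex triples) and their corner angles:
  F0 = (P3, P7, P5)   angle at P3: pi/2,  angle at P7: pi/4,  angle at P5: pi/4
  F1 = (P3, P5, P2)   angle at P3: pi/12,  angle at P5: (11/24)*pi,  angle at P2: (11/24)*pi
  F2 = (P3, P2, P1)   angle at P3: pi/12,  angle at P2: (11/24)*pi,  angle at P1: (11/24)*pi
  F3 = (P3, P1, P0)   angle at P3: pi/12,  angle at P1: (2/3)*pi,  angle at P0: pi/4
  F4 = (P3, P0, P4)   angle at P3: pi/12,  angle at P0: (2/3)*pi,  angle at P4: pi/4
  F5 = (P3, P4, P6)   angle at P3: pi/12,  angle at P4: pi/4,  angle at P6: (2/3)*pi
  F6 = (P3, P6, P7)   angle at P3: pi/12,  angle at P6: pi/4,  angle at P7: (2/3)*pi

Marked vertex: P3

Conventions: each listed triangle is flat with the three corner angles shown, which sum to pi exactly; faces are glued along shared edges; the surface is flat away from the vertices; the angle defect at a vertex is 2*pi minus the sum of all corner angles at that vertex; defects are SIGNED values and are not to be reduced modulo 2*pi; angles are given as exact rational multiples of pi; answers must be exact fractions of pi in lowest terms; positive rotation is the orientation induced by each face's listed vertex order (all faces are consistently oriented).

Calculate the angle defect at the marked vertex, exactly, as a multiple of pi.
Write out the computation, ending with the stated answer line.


Sum of corner angles at P3: pi
defect = 2*pi - pi

Answer: defect(P3) = pi


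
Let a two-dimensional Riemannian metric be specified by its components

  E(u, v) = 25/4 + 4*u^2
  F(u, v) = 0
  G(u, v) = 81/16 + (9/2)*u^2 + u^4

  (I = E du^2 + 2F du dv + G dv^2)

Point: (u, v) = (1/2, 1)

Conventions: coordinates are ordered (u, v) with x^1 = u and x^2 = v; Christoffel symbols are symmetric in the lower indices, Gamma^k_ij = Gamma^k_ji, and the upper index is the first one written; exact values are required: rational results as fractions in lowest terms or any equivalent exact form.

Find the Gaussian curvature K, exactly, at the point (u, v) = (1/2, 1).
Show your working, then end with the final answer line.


E = 29/4, F = 0, G = 25/4, EG - F^2 = 725/16 at the point
E_u = 4, E_v = 0, F_u = 0, F_v = 0, G_u = 5, G_v = 0
E_vv = 0, F_uv = 0, G_uu = 12
Compute both Brioschi determinants and normalise by (EG - F^2)^2.
M1 = [[-E_vv/2 + F_uv - G_uu/2, E_u/2, F_u - E_v/2], [F_v - G_u/2, E, F], [G_v/2, F, G]] = [[-6, 2, 0], [-5/2, 29/4, 0], [0, 0, 25/4]]; det M1 = -1925/8
M2 = [[0, E_v/2, G_u/2], [E_v/2, E, F], [G_u/2, F, G]] = [[0, 0, 5/2], [0, 29/4, 0], [5/2, 0, 25/4]]; det M2 = -725/16
det M1 - det M2 = -3125/16; K = -3125/16 / (725/16)^2 = -80/841

Answer: K = -80/841


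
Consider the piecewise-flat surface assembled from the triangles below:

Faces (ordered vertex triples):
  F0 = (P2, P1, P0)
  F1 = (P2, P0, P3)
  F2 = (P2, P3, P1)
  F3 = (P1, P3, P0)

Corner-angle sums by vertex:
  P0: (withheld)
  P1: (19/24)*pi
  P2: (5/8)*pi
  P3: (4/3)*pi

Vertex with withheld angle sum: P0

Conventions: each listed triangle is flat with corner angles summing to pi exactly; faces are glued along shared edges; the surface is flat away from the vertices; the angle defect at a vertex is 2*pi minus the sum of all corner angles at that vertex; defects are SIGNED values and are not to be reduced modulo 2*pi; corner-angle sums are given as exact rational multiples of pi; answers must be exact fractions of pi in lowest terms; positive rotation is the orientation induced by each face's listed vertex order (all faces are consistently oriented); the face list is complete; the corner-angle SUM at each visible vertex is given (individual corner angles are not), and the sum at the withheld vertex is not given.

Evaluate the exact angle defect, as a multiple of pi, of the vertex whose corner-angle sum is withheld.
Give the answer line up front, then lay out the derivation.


Answer: defect(P0) = (3/4)*pi

V = 4, E = 6, F = 4; chi = V - E + F = 2
Gauss-Bonnet: total defect = 2*pi*chi = 4*pi; visible defects sum to (13/4)*pi


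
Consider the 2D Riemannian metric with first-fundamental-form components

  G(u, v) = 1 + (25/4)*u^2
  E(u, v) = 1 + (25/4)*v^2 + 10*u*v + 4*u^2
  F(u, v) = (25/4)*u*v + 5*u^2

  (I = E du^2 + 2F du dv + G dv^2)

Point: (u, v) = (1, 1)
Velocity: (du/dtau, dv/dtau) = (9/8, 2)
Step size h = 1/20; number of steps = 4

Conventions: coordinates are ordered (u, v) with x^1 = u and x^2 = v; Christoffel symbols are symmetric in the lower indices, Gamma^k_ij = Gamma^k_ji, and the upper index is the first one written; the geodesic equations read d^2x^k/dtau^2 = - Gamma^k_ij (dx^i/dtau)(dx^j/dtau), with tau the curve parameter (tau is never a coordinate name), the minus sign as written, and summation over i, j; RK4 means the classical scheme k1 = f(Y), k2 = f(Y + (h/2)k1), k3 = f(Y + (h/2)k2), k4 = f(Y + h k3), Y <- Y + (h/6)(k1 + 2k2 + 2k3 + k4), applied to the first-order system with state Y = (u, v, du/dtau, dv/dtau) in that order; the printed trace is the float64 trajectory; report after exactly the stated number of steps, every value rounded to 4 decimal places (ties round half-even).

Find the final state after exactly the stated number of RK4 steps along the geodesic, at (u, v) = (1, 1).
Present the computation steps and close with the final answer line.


f(Y) = (du/dtau, dv/dtau, -Gamma^u_ij Y'^i Y'^j, -Gamma^v_ij Y'^i Y'^j) with the Gammas evaluated at the stage position; h = 0.050000; intermediate values shown to 6 dp
step 0: u = 1.0000, v = 1.0000, du/dtau = 1.1250, dv/dtau = 2.0000
step 1:
  k1: at (u, v) = (1.000000, 1.000000), (du/dtau, dv/dtau) = (1.125000, 2.000000); Gamma_uuu = 0.327273, Gamma_uuv = 0.409091, Gamma_uvv = 0.000000, Gamma_vuu = 0.181818, Gamma_vuv = 0.227273, Gamma_vvv = 0.000000; k1 = (1.125000, 2.000000, -2.255114, -1.252841)
  k2: at (u, v) = (1.028125, 1.050000), (du/dtau, dv/dtau) = (1.068622, 1.968679); Gamma_uuu = 0.317151, Gamma_uuv = 0.396439, Gamma_uvv = 0.000000, Gamma_vuu = 0.174137, Gamma_vuv = 0.217671, Gamma_vvv = 0.000000; k2 = (1.068622, 1.968679, -2.030209, -1.114717)
  k3: at (u, v) = (1.026716, 1.049217), (du/dtau, dv/dtau) = (1.074245, 1.972132); Gamma_uuu = 0.317503, Gamma_uuv = 0.396879, Gamma_uvv = 0.000000, Gamma_vuu = 0.174269, Gamma_vuv = 0.217836, Gamma_vvv = 0.000000; k3 = (1.074245, 1.972132, -2.048017, -1.124101)
  k4: at (u, v) = (1.053712, 1.098607), (du/dtau, dv/dtau) = (1.022599, 1.943795); Gamma_uuu = 0.308185, Gamma_uuv = 0.385231, Gamma_uvv = 0.000000, Gamma_vuu = 0.167255, Gamma_vuv = 0.209069, Gamma_vvv = 0.000000; k4 = (1.022599, 1.943795, -1.853738, -1.006041)
  Y <- Y + (h/6)(k1 + 2k2 + 2k3 + k4): u = 1.0536, v = 1.0985, du/dtau = 1.0228, dv/dtau = 1.9439
step 2:
  k1: at (u, v) = (1.053611, 1.098545), (du/dtau, dv/dtau) = (1.022789, 1.943862); Gamma_uuu = 0.308209, Gamma_uuv = 0.385262, Gamma_uvv = 0.000000, Gamma_vuu = 0.167264, Gamma_vuv = 0.209080, Gamma_vvv = 0.000000; k1 = (1.022789, 1.943862, -1.854341, -1.006346)
  k2: at (u, v) = (1.079181, 1.147142), (du/dtau, dv/dtau) = (0.976431, 1.918704); Gamma_uuu = 0.299699, Gamma_uuv = 0.374623, Gamma_uvv = 0.000000, Gamma_vuu = 0.160871, Gamma_vuv = 0.201089, Gamma_vvv = 0.000000; k2 = (0.976431, 1.918704, -1.689437, -0.906849)
  k3: at (u, v) = (1.078022, 1.146513), (du/dtau, dv/dtau) = (0.980553, 1.921191); Gamma_uuu = 0.299956, Gamma_uuv = 0.374945, Gamma_uvv = 0.000000, Gamma_vuu = 0.160961, Gamma_vuv = 0.201201, Gamma_vvv = 0.000000; k3 = (0.980553, 1.921191, -1.701069, -0.912819)
  k4: at (u, v) = (1.102639, 1.194605), (du/dtau, dv/dtau) = (0.937736, 1.898221); Gamma_uuu = 0.292055, Gamma_uuv = 0.365069, Gamma_uvv = 0.000000, Gamma_vuu = 0.155068, Gamma_vuv = 0.193834, Gamma_vvv = 0.000000; k4 = (0.937736, 1.898221, -1.556485, -0.826420)
  Y <- Y + (h/6)(k1 + 2k2 + 2k3 + k4): u = 1.1026, v = 1.1946, du/dtau = 0.9379, dv/dtau = 1.8983
step 3:
  k1: at (u, v) = (1.102565, 1.194561), (du/dtau, dv/dtau) = (0.937857, 1.898261); Gamma_uuu = 0.292071, Gamma_uuv = 0.365089, Gamma_uvv = 0.000000, Gamma_vuu = 0.155073, Gamma_vuv = 0.193842, Gamma_vvv = 0.000000; k1 = (0.937857, 1.898261, -1.556831, -0.826590)
  k2: at (u, v) = (1.126012, 1.242017), (du/dtau, dv/dtau) = (0.898936, 1.877597); Gamma_uuu = 0.284780, Gamma_uuv = 0.355974, Gamma_uvv = 0.000000, Gamma_vuu = 0.149646, Gamma_vuv = 0.187057, Gamma_vvv = 0.000000; k2 = (0.898936, 1.877597, -1.431782, -0.752372)
  k3: at (u, v) = (1.125039, 1.241501), (du/dtau, dv/dtau) = (0.902063, 1.879452); Gamma_uuu = 0.284974, Gamma_uuv = 0.356217, Gamma_uvv = 0.000000, Gamma_vuu = 0.149709, Gamma_vuv = 0.187136, Gamma_vvv = 0.000000; k3 = (0.902063, 1.879452, -1.439738, -0.756356)
  k4: at (u, v) = (1.147668, 1.288533), (du/dtau, dv/dtau) = (0.865870, 1.860444); Gamma_uuu = 0.278158, Gamma_uuv = 0.347697, Gamma_uvv = 0.000000, Gamma_vuu = 0.144667, Gamma_vuv = 0.180834, Gamma_vvv = 0.000000; k4 = (0.865870, 1.860444, -1.328756, -0.691074)
  Y <- Y + (h/6)(k1 + 2k2 + 2k3 + k4): u = 1.1476, v = 1.2885, du/dtau = 0.8660, dv/dtau = 1.8605
step 4:
  k1: at (u, v) = (1.147613, 1.288501), (du/dtau, dv/dtau) = (0.865952, 1.860469); Gamma_uuu = 0.278168, Gamma_uuv = 0.347710, Gamma_uvv = 0.000000, Gamma_vuu = 0.144671, Gamma_vuv = 0.180839, Gamma_vvv = 0.000000; k1 = (0.865952, 1.860469, -1.328967, -0.691175)
  k2: at (u, v) = (1.169262, 1.335012), (du/dtau, dv/dtau) = (0.832728, 1.843189); Gamma_uuu = 0.271826, Gamma_uuv = 0.339782, Gamma_uvv = 0.000000, Gamma_vuu = 0.139990, Gamma_vuv = 0.174987, Gamma_vvv = 0.000000; k2 = (0.832728, 1.843189, -1.231541, -0.634240)
  k3: at (u, v) = (1.168431, 1.334581), (du/dtau, dv/dtau) = (0.835163, 1.844613); Gamma_uuu = 0.271976, Gamma_uuv = 0.339970, Gamma_uvv = 0.000000, Gamma_vuu = 0.140035, Gamma_vuv = 0.175044, Gamma_vvv = 0.000000; k3 = (0.835163, 1.844613, -1.237188, -0.637004)
  k4: at (u, v) = (1.189371, 1.380731), (du/dtau, dv/dtau) = (0.804093, 1.828619); Gamma_uuu = 0.266012, Gamma_uuv = 0.332516, Gamma_uvv = 0.000000, Gamma_vuu = 0.135659, Gamma_vuv = 0.169574, Gamma_vvv = 0.000000; k4 = (0.804093, 1.828619, -1.149842, -0.586387)
  Y <- Y + (h/6)(k1 + 2k2 + 2k3 + k4): u = 1.1893, v = 1.3807, du/dtau = 0.8041, dv/dtau = 1.8286

Answer: u = 1.1893, v = 1.3807, du/dtau = 0.8041, dv/dtau = 1.8286


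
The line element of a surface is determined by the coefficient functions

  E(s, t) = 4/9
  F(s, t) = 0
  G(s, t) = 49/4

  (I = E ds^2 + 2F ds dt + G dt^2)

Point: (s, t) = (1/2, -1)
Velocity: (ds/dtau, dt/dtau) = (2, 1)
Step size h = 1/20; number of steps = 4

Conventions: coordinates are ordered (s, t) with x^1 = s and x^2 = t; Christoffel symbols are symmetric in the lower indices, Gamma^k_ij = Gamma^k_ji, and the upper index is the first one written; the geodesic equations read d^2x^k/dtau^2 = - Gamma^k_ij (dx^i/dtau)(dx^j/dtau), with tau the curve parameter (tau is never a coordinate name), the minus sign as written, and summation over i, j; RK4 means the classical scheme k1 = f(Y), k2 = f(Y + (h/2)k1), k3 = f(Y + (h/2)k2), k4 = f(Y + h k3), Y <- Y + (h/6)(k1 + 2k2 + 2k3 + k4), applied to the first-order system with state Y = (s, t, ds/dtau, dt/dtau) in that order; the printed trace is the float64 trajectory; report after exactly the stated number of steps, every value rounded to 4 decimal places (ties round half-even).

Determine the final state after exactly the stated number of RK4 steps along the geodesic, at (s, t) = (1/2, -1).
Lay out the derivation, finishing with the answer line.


f(Y) = (ds/dtau, dt/dtau, -Gamma^s_ij Y'^i Y'^j, -Gamma^t_ij Y'^i Y'^j) with the Gammas evaluated at the stage position; h = 0.050000; intermediate values shown to 6 dp
step 0: s = 0.5000, t = -1.0000, ds/dtau = 2.0000, dt/dtau = 1.0000
step 1:
  k1: at (s, t) = (0.500000, -1.000000), (ds/dtau, dt/dtau) = (2.000000, 1.000000); Gamma_sss = 0.000000, Gamma_sst = 0.000000, Gamma_stt = 0.000000, Gamma_tss = 0.000000, Gamma_tst = 0.000000, Gamma_ttt = 0.000000; k1 = (2.000000, 1.000000, 0.000000, 0.000000)
  k2: at (s, t) = (0.550000, -0.975000), (ds/dtau, dt/dtau) = (2.000000, 1.000000); Gamma_sss = 0.000000, Gamma_sst = 0.000000, Gamma_stt = 0.000000, Gamma_tss = 0.000000, Gamma_tst = 0.000000, Gamma_ttt = 0.000000; k2 = (2.000000, 1.000000, 0.000000, 0.000000)
  k3: at (s, t) = (0.550000, -0.975000), (ds/dtau, dt/dtau) = (2.000000, 1.000000); Gamma_sss = 0.000000, Gamma_sst = 0.000000, Gamma_stt = 0.000000, Gamma_tss = 0.000000, Gamma_tst = 0.000000, Gamma_ttt = 0.000000; k3 = (2.000000, 1.000000, 0.000000, 0.000000)
  k4: at (s, t) = (0.600000, -0.950000), (ds/dtau, dt/dtau) = (2.000000, 1.000000); Gamma_sss = 0.000000, Gamma_sst = 0.000000, Gamma_stt = 0.000000, Gamma_tss = 0.000000, Gamma_tst = 0.000000, Gamma_ttt = 0.000000; k4 = (2.000000, 1.000000, 0.000000, 0.000000)
  Y <- Y + (h/6)(k1 + 2k2 + 2k3 + k4): s = 0.6000, t = -0.9500, ds/dtau = 2.0000, dt/dtau = 1.0000
step 2:
  k1: at (s, t) = (0.600000, -0.950000), (ds/dtau, dt/dtau) = (2.000000, 1.000000); Gamma_sss = 0.000000, Gamma_sst = 0.000000, Gamma_stt = 0.000000, Gamma_tss = 0.000000, Gamma_tst = 0.000000, Gamma_ttt = 0.000000; k1 = (2.000000, 1.000000, 0.000000, 0.000000)
  k2: at (s, t) = (0.650000, -0.925000), (ds/dtau, dt/dtau) = (2.000000, 1.000000); Gamma_sss = 0.000000, Gamma_sst = 0.000000, Gamma_stt = 0.000000, Gamma_tss = 0.000000, Gamma_tst = 0.000000, Gamma_ttt = 0.000000; k2 = (2.000000, 1.000000, 0.000000, 0.000000)
  k3: at (s, t) = (0.650000, -0.925000), (ds/dtau, dt/dtau) = (2.000000, 1.000000); Gamma_sss = 0.000000, Gamma_sst = 0.000000, Gamma_stt = 0.000000, Gamma_tss = 0.000000, Gamma_tst = 0.000000, Gamma_ttt = 0.000000; k3 = (2.000000, 1.000000, 0.000000, 0.000000)
  k4: at (s, t) = (0.700000, -0.900000), (ds/dtau, dt/dtau) = (2.000000, 1.000000); Gamma_sss = 0.000000, Gamma_sst = 0.000000, Gamma_stt = 0.000000, Gamma_tss = 0.000000, Gamma_tst = 0.000000, Gamma_ttt = 0.000000; k4 = (2.000000, 1.000000, 0.000000, 0.000000)
  Y <- Y + (h/6)(k1 + 2k2 + 2k3 + k4): s = 0.7000, t = -0.9000, ds/dtau = 2.0000, dt/dtau = 1.0000
step 3:
  k1: at (s, t) = (0.700000, -0.900000), (ds/dtau, dt/dtau) = (2.000000, 1.000000); Gamma_sss = 0.000000, Gamma_sst = 0.000000, Gamma_stt = 0.000000, Gamma_tss = 0.000000, Gamma_tst = 0.000000, Gamma_ttt = 0.000000; k1 = (2.000000, 1.000000, 0.000000, 0.000000)
  k2: at (s, t) = (0.750000, -0.875000), (ds/dtau, dt/dtau) = (2.000000, 1.000000); Gamma_sss = 0.000000, Gamma_sst = 0.000000, Gamma_stt = 0.000000, Gamma_tss = 0.000000, Gamma_tst = 0.000000, Gamma_ttt = 0.000000; k2 = (2.000000, 1.000000, 0.000000, 0.000000)
  k3: at (s, t) = (0.750000, -0.875000), (ds/dtau, dt/dtau) = (2.000000, 1.000000); Gamma_sss = 0.000000, Gamma_sst = 0.000000, Gamma_stt = 0.000000, Gamma_tss = 0.000000, Gamma_tst = 0.000000, Gamma_ttt = 0.000000; k3 = (2.000000, 1.000000, 0.000000, 0.000000)
  k4: at (s, t) = (0.800000, -0.850000), (ds/dtau, dt/dtau) = (2.000000, 1.000000); Gamma_sss = 0.000000, Gamma_sst = 0.000000, Gamma_stt = 0.000000, Gamma_tss = 0.000000, Gamma_tst = 0.000000, Gamma_ttt = 0.000000; k4 = (2.000000, 1.000000, 0.000000, 0.000000)
  Y <- Y + (h/6)(k1 + 2k2 + 2k3 + k4): s = 0.8000, t = -0.8500, ds/dtau = 2.0000, dt/dtau = 1.0000
step 4:
  k1: at (s, t) = (0.800000, -0.850000), (ds/dtau, dt/dtau) = (2.000000, 1.000000); Gamma_sss = 0.000000, Gamma_sst = 0.000000, Gamma_stt = 0.000000, Gamma_tss = 0.000000, Gamma_tst = 0.000000, Gamma_ttt = 0.000000; k1 = (2.000000, 1.000000, 0.000000, 0.000000)
  k2: at (s, t) = (0.850000, -0.825000), (ds/dtau, dt/dtau) = (2.000000, 1.000000); Gamma_sss = 0.000000, Gamma_sst = 0.000000, Gamma_stt = 0.000000, Gamma_tss = 0.000000, Gamma_tst = 0.000000, Gamma_ttt = 0.000000; k2 = (2.000000, 1.000000, 0.000000, 0.000000)
  k3: at (s, t) = (0.850000, -0.825000), (ds/dtau, dt/dtau) = (2.000000, 1.000000); Gamma_sss = 0.000000, Gamma_sst = 0.000000, Gamma_stt = 0.000000, Gamma_tss = 0.000000, Gamma_tst = 0.000000, Gamma_ttt = 0.000000; k3 = (2.000000, 1.000000, 0.000000, 0.000000)
  k4: at (s, t) = (0.900000, -0.800000), (ds/dtau, dt/dtau) = (2.000000, 1.000000); Gamma_sss = 0.000000, Gamma_sst = 0.000000, Gamma_stt = 0.000000, Gamma_tss = 0.000000, Gamma_tst = 0.000000, Gamma_ttt = 0.000000; k4 = (2.000000, 1.000000, 0.000000, 0.000000)
  Y <- Y + (h/6)(k1 + 2k2 + 2k3 + k4): s = 0.9000, t = -0.8000, ds/dtau = 2.0000, dt/dtau = 1.0000

Answer: s = 0.9000, t = -0.8000, ds/dtau = 2.0000, dt/dtau = 1.0000


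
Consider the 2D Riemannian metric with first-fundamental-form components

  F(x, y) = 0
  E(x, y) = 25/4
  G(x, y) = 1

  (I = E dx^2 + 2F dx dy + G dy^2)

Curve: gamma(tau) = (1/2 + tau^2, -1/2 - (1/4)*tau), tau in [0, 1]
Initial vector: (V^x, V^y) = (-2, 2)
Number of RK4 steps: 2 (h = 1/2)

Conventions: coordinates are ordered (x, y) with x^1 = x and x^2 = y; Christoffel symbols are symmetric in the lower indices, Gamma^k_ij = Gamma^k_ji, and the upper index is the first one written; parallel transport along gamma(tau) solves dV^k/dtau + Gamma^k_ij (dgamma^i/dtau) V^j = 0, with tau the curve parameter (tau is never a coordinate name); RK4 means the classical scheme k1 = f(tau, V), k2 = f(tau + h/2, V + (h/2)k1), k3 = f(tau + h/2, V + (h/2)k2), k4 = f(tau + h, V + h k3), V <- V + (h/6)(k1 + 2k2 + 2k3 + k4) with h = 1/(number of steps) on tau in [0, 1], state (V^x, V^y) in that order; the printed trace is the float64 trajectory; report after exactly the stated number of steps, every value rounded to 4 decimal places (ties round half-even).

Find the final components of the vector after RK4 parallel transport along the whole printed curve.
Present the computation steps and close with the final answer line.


gamma'(tau) = (2*tau, -1/4); f(tau, V)^k = -Gamma^k_ij(gamma(tau)) gamma'^i(tau) V^j; h = 1/2; intermediate values shown to 6 dp
curve data and Christoffel symbols at the stage parameters:
  tau = 0.000000: gamma = (0.500000, -0.500000), gamma' = (0.000000, -0.250000); Gamma_xxx = 0.000000, Gamma_xxy = 0.000000, Gamma_xyy = 0.000000, Gamma_yxx = 0.000000, Gamma_yxy = 0.000000, Gamma_yyy = 0.000000
  tau = 0.250000: gamma = (0.562500, -0.562500), gamma' = (0.500000, -0.250000); Gamma_xxx = 0.000000, Gamma_xxy = 0.000000, Gamma_xyy = 0.000000, Gamma_yxx = 0.000000, Gamma_yxy = 0.000000, Gamma_yyy = 0.000000
  tau = 0.500000: gamma = (0.750000, -0.625000), gamma' = (1.000000, -0.250000); Gamma_xxx = 0.000000, Gamma_xxy = 0.000000, Gamma_xyy = 0.000000, Gamma_yxx = 0.000000, Gamma_yxy = 0.000000, Gamma_yyy = 0.000000
  tau = 0.750000: gamma = (1.062500, -0.687500), gamma' = (1.500000, -0.250000); Gamma_xxx = 0.000000, Gamma_xxy = 0.000000, Gamma_xyy = 0.000000, Gamma_yxx = 0.000000, Gamma_yxy = 0.000000, Gamma_yyy = 0.000000
  tau = 1.000000: gamma = (1.500000, -0.750000), gamma' = (2.000000, -0.250000); Gamma_xxx = 0.000000, Gamma_xxy = 0.000000, Gamma_xyy = 0.000000, Gamma_yxx = 0.000000, Gamma_yxy = 0.000000, Gamma_yyy = 0.000000
step 0: V^x = -2.0000, V^y = 2.0000
step 1: k1 = (0.000000, 0.000000), k2 = (0.000000, 0.000000), k3 = (0.000000, 0.000000), k4 = (0.000000, 0.000000); V <- V + (h/6)(k1 + 2k2 + 2k3 + k4): V^x = -2.0000, V^y = 2.0000
step 2: k1 = (0.000000, 0.000000), k2 = (0.000000, 0.000000), k3 = (0.000000, 0.000000), k4 = (0.000000, 0.000000); V <- V + (h/6)(k1 + 2k2 + 2k3 + k4): V^x = -2.0000, V^y = 2.0000

Answer: V^x = -2.0000, V^y = 2.0000


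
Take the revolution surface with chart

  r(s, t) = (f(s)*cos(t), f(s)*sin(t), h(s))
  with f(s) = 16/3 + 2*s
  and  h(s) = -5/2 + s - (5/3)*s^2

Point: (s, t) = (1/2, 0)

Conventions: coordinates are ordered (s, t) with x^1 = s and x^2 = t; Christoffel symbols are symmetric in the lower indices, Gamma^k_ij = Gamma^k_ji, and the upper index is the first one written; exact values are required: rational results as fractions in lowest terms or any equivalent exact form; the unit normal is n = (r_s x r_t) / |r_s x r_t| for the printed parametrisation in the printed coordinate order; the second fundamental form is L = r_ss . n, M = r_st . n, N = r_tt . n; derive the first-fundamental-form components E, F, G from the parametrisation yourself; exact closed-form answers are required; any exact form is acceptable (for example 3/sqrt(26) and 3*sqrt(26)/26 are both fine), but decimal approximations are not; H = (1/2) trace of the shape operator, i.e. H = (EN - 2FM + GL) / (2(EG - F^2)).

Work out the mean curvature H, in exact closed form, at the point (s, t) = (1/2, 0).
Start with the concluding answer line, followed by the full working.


Answer: H = -183*sqrt(10)/1520

f = 19/3, f' = 2, f'' = 0, h' = -2/3, h'' = -10/3
E = 40/9, F = 0, G = 361/9; answer radicand W^2 = 40/9
unnormalised second-form numerators: l = -20/3, m = 0, n = -38/9; L = l/sqrt(40/9), and similarly M = m/sqrt(W^2), N = n/sqrt(W^2)
H = (E*n - 2*F*m + G*l) / (2*(EG - F^2)*sqrt(W^2)); E*n - 2*F*m + G*l = -23180/81, EG - F^2 = 14440/81, so H = (-61/76)/sqrt(40/9)


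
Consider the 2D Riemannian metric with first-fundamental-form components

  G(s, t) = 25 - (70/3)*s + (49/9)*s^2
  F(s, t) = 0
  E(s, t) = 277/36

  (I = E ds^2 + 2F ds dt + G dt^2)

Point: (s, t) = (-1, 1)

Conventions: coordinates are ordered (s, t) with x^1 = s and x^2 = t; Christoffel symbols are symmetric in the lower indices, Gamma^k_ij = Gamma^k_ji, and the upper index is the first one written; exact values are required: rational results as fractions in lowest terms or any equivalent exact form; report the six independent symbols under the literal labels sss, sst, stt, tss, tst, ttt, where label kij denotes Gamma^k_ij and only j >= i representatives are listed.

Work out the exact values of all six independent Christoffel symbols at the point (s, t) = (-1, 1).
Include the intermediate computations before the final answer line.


E = 277/36, F = 0, G = 484/9 at the point
E_s = 0, E_t = 0, F_s = 0, F_t = 0, G_s = -308/9, G_t = 0
EG - F^2 = 33517/81;  g^inv = (81/33517) * [[484/9, 0], [0, 277/36]]
first-kind symbols [ij,l] = (1/2)(d_i g_jl + d_j g_il - d_l g_ij): [ss,s] = E_s/2 = 0, [ss,t] = F_s - E_t/2 = 0, [st,s] = E_t/2 = 0, [st,t] = G_s/2 = -154/9, [tt,s] = F_t - G_s/2 = 154/9, [tt,t] = G_t/2 = 0
Gamma^s_ij = (G*[ij,s] - F*[ij,t])/(EG - F^2), Gamma^t_ij = (E*[ij,t] - F*[ij,s])/(EG - F^2)

Answer: Gamma_sss = 0, Gamma_sst = 0, Gamma_stt = 616/277, Gamma_tss = 0, Gamma_tst = -7/22, Gamma_ttt = 0


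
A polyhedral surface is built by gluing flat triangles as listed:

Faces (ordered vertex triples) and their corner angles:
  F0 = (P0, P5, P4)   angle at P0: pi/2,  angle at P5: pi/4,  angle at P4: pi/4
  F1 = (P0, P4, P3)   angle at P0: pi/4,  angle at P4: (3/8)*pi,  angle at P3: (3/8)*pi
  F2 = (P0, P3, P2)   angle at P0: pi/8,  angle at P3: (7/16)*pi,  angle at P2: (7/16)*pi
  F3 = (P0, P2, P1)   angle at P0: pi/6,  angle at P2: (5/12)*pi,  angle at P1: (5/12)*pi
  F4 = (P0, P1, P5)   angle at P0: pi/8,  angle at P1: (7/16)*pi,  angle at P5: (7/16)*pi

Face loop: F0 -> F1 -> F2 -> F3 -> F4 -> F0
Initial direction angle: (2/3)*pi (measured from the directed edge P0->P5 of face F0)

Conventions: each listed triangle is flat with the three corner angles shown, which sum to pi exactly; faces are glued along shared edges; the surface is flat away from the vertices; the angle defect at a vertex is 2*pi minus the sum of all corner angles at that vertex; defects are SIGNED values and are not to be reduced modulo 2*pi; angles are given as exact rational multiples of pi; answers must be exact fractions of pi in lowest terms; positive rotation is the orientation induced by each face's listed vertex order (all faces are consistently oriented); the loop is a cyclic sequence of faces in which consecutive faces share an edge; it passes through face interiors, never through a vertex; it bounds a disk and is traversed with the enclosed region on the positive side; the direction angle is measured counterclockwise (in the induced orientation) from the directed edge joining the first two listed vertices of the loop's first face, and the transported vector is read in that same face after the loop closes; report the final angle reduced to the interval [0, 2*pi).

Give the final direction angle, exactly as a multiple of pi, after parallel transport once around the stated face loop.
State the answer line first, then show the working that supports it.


Answer: final direction angle = (3/2)*pi

enclosed vertex P0: corner angles sum to (7/6)*pi, defect = 2*pi - (7/6)*pi = (5/6)*pi
transport around the loop rotates by the sum of enclosed defects; add to the initial angle mod 2*pi
final angle = (2/3)*pi + (5/6)*pi = (3/2)*pi (mod 2*pi)
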